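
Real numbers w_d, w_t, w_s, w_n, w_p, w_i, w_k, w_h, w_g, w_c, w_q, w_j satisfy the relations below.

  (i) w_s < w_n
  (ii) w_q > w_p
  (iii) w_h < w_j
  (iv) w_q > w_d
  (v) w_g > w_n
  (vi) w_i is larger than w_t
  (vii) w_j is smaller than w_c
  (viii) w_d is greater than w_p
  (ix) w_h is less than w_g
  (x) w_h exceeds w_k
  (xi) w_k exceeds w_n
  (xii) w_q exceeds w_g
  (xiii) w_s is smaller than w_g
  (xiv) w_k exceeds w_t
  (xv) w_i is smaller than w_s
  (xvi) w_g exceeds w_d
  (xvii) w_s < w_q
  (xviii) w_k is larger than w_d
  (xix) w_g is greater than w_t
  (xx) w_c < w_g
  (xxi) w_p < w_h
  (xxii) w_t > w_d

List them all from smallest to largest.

w_p < w_d < w_t < w_i < w_s < w_n < w_k < w_h < w_j < w_c < w_g < w_q

The consecutive links are each given: w_p < w_d; w_d < w_t; w_t < w_i; w_i < w_s; w_s < w_n; w_n < w_k; w_k < w_h; w_h < w_j; w_j < w_c; w_c < w_g; w_g < w_q.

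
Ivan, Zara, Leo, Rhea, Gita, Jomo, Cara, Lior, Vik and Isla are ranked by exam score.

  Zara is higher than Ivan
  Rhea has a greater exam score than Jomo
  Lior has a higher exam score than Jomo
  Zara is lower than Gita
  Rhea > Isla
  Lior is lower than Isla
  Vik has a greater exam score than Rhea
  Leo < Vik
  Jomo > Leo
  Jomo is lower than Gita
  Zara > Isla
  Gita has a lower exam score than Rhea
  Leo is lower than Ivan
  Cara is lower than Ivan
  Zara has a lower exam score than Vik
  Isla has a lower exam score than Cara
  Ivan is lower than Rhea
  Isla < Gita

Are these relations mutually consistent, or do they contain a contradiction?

consistent

The single ordering Leo < Jomo < Lior < Isla < Cara < Ivan < Zara < Gita < Rhea < Vik satisfies every listed relation, so no contradiction arises.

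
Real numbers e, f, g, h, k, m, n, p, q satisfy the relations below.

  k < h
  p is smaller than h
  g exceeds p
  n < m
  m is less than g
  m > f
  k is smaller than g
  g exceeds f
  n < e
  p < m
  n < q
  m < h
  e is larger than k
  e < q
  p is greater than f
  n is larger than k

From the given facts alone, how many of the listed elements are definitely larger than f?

From f the given relations immediately reach p, m, g.
From those, h — 4 in total.
No other element is forced above f by the given relations, so the count is 4.

4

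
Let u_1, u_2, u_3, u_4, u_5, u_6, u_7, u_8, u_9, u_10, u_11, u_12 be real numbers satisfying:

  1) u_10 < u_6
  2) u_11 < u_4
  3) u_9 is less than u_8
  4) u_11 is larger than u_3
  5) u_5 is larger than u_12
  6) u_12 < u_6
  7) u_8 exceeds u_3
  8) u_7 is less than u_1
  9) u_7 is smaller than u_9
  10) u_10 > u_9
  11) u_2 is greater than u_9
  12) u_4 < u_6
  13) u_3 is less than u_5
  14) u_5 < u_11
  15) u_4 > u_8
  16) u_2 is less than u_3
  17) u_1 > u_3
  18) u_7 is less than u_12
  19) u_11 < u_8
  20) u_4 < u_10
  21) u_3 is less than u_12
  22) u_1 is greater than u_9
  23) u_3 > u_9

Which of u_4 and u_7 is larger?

u_4

u_7 < u_9 and u_9 < u_2 give u_7 < u_2.
With u_2 < u_3: u_7 < u_9 < u_2 < u_3.
Then u_3 < u_12 extends the chain to u_12.
With u_12 < u_5: u_7 < u_9 < u_2 < u_3 < u_12 < u_5.
Then u_5 < u_11 extends the chain to u_11.
Then u_11 < u_8 extends the chain to u_8.
With u_8 < u_4: u_7 < u_9 < u_2 < u_3 < u_12 < u_5 < u_11 < u_8 < u_4.
So u_7 < u_4; u_4 is the larger of the two.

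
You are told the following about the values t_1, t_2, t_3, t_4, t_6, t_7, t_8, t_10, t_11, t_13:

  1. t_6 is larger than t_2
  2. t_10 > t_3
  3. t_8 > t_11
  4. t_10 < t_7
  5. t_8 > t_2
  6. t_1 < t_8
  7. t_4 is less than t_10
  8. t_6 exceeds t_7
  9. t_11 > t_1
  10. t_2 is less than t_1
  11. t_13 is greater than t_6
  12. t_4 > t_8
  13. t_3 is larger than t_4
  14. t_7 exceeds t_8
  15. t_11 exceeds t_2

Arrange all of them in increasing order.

t_2 < t_1 < t_11 < t_8 < t_4 < t_3 < t_10 < t_7 < t_6 < t_13

The consecutive links are each given: t_2 < t_1; t_1 < t_11; t_11 < t_8; t_8 < t_4; t_4 < t_3; t_3 < t_10; t_10 < t_7; t_7 < t_6; t_6 < t_13.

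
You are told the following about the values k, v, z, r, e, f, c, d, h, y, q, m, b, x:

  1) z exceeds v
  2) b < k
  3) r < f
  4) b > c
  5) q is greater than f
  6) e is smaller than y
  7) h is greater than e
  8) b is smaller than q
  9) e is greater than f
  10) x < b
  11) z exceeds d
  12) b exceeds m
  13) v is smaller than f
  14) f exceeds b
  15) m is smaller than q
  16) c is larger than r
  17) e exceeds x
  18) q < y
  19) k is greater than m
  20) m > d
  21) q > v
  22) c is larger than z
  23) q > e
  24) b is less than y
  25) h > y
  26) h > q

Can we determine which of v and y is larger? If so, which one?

The relevant relations are v < z; z < c; c < b; b < f; f < e; e < q; q < y.
Chaining these gives v < z < c < b < f < e < q < y.
So y is larger.

y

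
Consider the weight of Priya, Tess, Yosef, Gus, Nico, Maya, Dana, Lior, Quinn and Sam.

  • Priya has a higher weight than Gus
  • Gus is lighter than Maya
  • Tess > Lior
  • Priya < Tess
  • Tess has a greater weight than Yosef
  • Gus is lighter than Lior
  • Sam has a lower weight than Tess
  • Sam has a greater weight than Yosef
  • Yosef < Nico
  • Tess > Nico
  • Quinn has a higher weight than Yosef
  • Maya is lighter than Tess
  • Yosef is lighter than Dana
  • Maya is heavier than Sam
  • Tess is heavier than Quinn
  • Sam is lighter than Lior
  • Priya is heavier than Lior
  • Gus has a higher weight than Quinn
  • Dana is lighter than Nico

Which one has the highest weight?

Tess

Yosef is not greatest since Yosef < Nico; Quinn is not greatest since Quinn < Tess; Gus is not greatest since Gus < Lior; Sam is not greatest since Sam < Tess; Dana is not greatest since Dana < Nico; Lior is not greatest since Lior < Priya; Maya is not greatest since Maya < Tess; Priya is not greatest since Priya < Tess; Nico is not greatest since Nico < Tess.
Only Tess has nothing above it, so Tess is the highest weight.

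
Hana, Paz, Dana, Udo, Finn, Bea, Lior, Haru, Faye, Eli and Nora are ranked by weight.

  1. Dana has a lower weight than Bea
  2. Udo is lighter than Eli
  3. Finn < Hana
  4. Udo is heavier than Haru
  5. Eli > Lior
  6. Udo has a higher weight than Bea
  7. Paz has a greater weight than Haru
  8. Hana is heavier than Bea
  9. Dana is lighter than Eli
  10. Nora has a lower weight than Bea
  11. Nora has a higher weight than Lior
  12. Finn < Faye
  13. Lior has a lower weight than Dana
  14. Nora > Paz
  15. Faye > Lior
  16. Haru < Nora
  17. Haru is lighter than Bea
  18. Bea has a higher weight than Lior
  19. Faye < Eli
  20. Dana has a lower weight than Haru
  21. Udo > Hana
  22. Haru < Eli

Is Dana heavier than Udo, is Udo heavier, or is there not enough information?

Udo

The relevant relations are Dana < Haru; Haru < Paz; Paz < Nora; Nora < Bea; Bea < Hana; Hana < Udo.
Together: Dana < Haru < Paz < Nora < Bea < Hana < Udo.
So Udo is heavier.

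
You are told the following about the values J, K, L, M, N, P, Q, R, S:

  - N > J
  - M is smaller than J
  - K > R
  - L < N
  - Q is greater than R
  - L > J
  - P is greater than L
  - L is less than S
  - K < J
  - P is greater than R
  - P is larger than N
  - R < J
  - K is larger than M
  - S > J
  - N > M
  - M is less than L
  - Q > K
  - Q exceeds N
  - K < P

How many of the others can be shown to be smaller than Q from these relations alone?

From Q the given relations immediately reach R, K, N.
From those, M, J, L — 6 in total.
Nothing else is reachable below Q; 6 in all.

6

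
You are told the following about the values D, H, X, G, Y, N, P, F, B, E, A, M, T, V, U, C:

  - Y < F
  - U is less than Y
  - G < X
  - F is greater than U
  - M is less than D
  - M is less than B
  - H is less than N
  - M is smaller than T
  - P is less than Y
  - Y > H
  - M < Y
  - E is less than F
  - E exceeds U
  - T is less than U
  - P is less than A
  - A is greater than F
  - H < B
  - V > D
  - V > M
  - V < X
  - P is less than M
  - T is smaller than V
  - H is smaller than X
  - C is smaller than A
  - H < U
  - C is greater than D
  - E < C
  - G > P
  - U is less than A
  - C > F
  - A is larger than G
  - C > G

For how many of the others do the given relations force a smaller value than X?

Directly below X: H, G, V.
One step further: P, M, T, D (7 so far).
No other element is forced below X by the given relations, so the count is 7.

7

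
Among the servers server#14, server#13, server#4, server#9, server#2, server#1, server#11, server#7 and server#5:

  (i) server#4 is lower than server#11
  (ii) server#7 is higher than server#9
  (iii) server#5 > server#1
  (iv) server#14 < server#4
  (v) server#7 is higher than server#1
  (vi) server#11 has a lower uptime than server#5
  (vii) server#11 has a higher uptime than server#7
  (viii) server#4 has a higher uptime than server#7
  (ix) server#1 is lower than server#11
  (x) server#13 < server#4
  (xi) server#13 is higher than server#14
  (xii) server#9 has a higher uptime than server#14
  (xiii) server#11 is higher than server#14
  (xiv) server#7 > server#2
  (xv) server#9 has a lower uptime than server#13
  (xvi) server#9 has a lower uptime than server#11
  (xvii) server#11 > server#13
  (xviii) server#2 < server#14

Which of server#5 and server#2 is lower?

server#2

The relevant relations are server#2 < server#14; server#14 < server#9; server#9 < server#13; server#13 < server#4; server#4 < server#11; server#11 < server#5.
Together: server#2 < server#14 < server#9 < server#13 < server#4 < server#11 < server#5.
So server#2 < server#5; server#2 is the lower of the two.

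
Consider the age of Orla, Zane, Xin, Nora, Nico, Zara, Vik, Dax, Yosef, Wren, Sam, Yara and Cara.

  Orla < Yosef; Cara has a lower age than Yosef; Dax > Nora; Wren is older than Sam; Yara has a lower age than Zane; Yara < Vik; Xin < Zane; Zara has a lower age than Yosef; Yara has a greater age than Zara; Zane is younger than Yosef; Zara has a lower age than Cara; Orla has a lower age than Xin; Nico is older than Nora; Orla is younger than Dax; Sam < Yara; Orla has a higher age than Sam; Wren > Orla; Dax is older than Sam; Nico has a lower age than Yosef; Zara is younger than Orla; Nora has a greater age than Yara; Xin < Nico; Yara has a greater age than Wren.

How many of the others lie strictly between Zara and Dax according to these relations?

The relations place Zara below Dax. An element lies strictly between them when it is forced above Zara and also forced below Dax.
Above Zara: {Orla, Wren, Yara, Xin, Zane, Nora, Cara, Nico, Vik, Yosef}. Below Dax: {Sam, Orla, Wren, Yara, Nora}.
Intersection: {Orla, Wren, Yara, Nora} — 4.

4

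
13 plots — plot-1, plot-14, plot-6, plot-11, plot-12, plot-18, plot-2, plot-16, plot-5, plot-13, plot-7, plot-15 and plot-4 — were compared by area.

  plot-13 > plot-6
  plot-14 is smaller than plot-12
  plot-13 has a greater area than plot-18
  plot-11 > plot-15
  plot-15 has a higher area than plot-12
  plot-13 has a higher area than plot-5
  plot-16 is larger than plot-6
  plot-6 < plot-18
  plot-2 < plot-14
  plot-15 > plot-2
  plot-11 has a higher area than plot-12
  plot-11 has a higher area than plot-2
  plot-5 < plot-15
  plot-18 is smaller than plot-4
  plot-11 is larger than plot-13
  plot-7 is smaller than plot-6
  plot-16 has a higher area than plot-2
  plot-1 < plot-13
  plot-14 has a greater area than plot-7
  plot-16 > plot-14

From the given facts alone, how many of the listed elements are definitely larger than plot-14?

Directly above plot-14: plot-12, plot-16.
One step further: plot-15, plot-11 (4 so far).
Nothing else is reachable above plot-14; 4 in all.

4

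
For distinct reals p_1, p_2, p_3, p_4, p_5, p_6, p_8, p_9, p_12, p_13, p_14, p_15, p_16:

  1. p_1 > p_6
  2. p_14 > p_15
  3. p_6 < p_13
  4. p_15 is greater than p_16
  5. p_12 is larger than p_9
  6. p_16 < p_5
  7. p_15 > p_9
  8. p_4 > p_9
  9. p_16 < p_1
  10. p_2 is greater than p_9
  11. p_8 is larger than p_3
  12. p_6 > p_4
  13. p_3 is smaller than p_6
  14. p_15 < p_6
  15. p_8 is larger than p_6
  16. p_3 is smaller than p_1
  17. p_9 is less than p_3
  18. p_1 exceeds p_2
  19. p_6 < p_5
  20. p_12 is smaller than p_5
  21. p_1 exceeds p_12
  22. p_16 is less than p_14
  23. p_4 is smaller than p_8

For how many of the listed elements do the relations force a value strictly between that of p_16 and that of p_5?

Chaining upward from p_16 reaches: p_15, p_6, p_8, p_14, p_13, p_1.
Chaining downward from p_5 reaches: p_9, p_15, p_4, p_12, p_3, p_6.
Strictly between p_16 and p_5 are those in both lists: p_15, p_6 — 2 elements.

2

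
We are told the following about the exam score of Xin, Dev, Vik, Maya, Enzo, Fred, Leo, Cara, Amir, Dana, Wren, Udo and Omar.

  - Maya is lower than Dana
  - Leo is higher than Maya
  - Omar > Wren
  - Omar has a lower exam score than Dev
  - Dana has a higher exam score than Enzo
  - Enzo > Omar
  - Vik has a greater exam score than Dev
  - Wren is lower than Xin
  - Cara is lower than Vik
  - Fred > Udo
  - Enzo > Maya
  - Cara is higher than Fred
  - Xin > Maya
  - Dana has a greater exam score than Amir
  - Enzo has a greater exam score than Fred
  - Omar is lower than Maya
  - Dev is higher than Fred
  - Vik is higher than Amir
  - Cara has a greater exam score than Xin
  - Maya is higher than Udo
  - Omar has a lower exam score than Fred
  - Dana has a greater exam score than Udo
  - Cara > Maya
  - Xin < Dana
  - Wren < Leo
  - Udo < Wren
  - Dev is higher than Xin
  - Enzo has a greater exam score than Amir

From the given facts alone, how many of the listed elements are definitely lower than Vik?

The elements the relations force below Vik are Amir, Udo, Wren, Omar, Fred, Maya, Xin, Cara, Dev — no chain reaches any other.
That is 9.

9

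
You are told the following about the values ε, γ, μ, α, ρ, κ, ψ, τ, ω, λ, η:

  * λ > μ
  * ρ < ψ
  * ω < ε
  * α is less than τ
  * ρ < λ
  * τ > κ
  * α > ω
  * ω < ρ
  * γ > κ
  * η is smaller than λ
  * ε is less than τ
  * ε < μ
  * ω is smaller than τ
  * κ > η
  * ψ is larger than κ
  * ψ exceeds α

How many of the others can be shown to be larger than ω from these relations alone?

7

The elements the relations force above ω are ε, ρ, μ, α, τ, λ, ψ — no chain reaches any other.
That is 7.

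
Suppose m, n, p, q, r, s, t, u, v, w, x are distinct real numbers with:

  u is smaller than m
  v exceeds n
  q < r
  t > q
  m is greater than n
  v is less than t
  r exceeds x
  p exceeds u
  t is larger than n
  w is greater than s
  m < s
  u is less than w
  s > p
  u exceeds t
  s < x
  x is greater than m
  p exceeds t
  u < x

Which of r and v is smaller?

v

v < t and t < u give v < u.
Then u < p extends the chain to p.
With p < s: v < t < u < p < s.
Then s < x extends the chain to x.
Then x < r extends the chain to r.
So v < r; v is the smaller of the two.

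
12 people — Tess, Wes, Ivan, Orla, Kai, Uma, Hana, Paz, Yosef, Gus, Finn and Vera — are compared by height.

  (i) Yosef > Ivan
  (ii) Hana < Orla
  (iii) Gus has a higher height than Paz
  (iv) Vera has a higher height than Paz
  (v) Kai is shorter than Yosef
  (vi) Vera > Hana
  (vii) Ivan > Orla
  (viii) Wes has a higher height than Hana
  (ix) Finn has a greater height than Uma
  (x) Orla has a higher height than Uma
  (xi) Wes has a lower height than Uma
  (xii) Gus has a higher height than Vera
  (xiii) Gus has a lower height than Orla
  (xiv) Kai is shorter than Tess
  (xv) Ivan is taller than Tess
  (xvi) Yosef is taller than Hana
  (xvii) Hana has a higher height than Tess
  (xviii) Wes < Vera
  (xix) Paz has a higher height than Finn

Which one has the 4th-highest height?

Gus

The consecutive relations fix a unique order: Kai < Tess < Hana < Wes < Uma < Finn < Paz < Vera < Gus < Orla < Ivan < Yosef.
The 4th largest is Gus.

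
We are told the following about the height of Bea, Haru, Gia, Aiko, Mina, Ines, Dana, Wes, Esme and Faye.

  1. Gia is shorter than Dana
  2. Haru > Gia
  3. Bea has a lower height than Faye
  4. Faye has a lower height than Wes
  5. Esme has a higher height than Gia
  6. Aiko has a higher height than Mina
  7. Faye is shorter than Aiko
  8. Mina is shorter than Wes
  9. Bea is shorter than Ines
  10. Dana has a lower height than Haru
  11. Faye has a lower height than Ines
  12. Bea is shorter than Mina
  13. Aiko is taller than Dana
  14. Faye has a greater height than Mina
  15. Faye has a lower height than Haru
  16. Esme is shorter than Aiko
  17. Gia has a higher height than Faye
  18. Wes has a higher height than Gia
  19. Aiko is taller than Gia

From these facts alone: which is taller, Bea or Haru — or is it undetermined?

Haru

The relevant relations are Bea < Mina; Mina < Faye; Faye < Gia; Gia < Dana; Dana < Haru.
Chaining these gives Bea < Mina < Faye < Gia < Dana < Haru.
So Haru is taller.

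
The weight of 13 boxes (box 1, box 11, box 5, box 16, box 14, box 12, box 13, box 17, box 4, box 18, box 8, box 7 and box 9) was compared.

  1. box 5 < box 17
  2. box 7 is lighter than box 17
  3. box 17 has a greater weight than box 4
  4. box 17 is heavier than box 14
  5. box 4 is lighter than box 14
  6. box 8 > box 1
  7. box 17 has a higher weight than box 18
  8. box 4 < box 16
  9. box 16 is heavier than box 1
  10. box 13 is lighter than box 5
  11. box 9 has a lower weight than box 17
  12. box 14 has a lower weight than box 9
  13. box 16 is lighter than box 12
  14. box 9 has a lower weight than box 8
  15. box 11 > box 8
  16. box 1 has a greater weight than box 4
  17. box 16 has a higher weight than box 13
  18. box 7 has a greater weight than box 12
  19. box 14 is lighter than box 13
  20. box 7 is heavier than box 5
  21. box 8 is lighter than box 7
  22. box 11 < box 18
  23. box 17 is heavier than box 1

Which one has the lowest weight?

box 4

Chaining upward from box 4: directly above it, box 14, box 1, box 16, box 17; then box 13, box 9, box 8, box 12; then box 5, box 11, box 7; then box 18.
That covers every other element, and nothing is given below box 4, so box 4 is the lowest weight.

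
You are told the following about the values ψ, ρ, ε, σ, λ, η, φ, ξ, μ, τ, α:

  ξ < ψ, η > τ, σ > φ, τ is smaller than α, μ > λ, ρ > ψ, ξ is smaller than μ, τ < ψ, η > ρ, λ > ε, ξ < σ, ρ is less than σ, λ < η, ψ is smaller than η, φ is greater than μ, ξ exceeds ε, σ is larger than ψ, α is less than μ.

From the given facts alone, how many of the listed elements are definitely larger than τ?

7

The elements the relations force above τ are ψ, α, μ, φ, ρ, η, σ — no chain reaches any other.
That is 7.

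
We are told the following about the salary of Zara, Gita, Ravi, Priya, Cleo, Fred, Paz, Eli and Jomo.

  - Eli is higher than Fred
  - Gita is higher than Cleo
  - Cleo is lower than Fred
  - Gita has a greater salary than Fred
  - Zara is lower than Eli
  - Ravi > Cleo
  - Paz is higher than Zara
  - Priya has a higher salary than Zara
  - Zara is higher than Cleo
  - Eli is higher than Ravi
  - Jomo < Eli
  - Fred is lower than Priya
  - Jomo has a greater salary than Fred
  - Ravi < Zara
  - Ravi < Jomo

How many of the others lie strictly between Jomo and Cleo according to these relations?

Chaining upward from Cleo reaches: Fred, Ravi, Zara, Priya, Gita, Paz, Eli.
Chaining downward from Jomo reaches: Fred, Ravi.
Strictly between Cleo and Jomo are those in both lists: Fred, Ravi — 2 elements.

2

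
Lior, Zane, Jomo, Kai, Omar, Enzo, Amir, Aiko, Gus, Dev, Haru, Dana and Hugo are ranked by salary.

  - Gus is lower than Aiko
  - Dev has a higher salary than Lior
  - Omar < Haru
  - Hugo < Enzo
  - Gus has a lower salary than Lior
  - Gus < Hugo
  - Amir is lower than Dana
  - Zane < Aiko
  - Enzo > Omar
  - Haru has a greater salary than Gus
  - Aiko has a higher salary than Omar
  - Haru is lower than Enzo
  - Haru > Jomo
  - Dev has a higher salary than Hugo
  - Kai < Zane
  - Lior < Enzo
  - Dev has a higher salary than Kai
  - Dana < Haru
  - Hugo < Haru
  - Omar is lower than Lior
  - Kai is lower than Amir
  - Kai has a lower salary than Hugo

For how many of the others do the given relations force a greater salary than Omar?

5

The elements the relations force above Omar are Aiko, Lior, Haru, Enzo, Dev — no chain reaches any other.
That is 5.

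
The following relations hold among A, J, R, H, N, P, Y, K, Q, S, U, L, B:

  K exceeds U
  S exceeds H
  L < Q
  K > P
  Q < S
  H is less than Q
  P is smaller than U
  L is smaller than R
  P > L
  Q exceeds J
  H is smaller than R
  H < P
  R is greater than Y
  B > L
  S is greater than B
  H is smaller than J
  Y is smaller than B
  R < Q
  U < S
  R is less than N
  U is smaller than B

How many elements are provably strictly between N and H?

The relations place H below N. An element lies strictly between them when it is forced above H and also forced below N.
Above H: {P, J, U, B, R, Q, K, S}. Below N: {L, Y, R}.
Intersection: {R} — 1.

1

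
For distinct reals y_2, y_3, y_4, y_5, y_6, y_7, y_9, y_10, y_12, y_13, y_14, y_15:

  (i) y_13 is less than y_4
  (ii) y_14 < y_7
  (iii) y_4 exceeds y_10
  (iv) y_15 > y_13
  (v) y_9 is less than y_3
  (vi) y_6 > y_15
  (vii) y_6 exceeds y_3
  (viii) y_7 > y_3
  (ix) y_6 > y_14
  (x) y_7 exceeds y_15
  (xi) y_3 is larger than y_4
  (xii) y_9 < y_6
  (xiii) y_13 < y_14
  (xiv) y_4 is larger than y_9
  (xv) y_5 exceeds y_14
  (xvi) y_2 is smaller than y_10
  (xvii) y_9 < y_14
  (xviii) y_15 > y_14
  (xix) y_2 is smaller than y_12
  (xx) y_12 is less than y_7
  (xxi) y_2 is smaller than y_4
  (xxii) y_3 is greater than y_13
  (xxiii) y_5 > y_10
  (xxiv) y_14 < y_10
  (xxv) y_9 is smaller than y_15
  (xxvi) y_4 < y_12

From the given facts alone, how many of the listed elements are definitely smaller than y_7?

The elements the relations force below y_7 are y_13, y_9, y_2, y_14, y_10, y_4, y_12, y_15, y_3 — no chain reaches any other.
That is 9.

9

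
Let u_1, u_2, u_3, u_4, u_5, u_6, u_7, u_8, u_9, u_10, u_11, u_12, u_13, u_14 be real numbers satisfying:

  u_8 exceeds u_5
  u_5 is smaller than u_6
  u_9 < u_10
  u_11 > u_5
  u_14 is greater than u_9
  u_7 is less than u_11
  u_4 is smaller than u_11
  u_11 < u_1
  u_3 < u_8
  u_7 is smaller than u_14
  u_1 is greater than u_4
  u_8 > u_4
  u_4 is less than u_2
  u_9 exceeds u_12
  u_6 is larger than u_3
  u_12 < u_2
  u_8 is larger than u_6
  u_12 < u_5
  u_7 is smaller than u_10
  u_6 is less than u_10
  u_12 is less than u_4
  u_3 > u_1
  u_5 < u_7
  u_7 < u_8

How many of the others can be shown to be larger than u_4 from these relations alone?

The elements the relations force above u_4 are u_11, u_1, u_3, u_6, u_8, u_2, u_10 — no chain reaches any other.
That is 7.

7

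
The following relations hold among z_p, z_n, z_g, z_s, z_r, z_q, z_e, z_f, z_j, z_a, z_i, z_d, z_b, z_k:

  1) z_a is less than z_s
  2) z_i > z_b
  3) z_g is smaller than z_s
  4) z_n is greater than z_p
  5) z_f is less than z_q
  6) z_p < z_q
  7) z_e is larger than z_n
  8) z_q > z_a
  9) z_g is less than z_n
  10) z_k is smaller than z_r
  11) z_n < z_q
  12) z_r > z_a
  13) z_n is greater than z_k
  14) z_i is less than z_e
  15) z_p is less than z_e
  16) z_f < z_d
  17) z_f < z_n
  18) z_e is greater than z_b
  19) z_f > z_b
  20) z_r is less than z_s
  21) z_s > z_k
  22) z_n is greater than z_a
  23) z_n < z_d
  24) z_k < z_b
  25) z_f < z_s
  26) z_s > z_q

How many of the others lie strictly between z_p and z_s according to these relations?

The relations place z_p below z_s. An element lies strictly between them when it is forced above z_p and also forced below z_s.
Above z_p: {z_n, z_d, z_q, z_e}. Below z_s: {z_k, z_a, z_g, z_r, z_b, z_f, z_n, z_q}.
Intersection: {z_n, z_q} — 2.

2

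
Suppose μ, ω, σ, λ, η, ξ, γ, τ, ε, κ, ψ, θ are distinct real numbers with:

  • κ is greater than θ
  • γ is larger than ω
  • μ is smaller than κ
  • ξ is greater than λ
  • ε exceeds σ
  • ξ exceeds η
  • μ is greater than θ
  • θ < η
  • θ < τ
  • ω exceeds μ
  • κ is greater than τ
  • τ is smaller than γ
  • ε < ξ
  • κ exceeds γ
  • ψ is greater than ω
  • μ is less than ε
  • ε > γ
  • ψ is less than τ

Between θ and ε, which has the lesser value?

Link the given pairs in sequence: θ < μ; μ < ω; ω < ψ; ψ < τ; τ < γ; γ < ε.
Chaining these gives θ < μ < ω < ψ < τ < γ < ε.
So θ < ε; θ is the smaller of the two.

θ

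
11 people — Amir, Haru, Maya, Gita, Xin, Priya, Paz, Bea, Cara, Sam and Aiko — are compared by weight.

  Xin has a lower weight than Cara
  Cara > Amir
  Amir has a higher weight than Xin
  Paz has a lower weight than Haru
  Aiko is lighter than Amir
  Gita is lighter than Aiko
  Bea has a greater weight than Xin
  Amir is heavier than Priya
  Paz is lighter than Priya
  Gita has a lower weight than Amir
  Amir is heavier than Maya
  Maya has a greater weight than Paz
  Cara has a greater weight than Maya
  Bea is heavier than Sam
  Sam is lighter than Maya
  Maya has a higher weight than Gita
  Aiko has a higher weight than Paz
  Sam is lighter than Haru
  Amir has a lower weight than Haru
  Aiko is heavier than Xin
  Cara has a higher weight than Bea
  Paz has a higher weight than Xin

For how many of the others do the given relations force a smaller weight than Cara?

9

From Cara the given relations immediately reach Xin, Maya, Bea, Amir.
From those, Sam, Gita, Paz, Aiko, Priya — 9 in total.
Nothing else is reachable below Cara; 9 in all.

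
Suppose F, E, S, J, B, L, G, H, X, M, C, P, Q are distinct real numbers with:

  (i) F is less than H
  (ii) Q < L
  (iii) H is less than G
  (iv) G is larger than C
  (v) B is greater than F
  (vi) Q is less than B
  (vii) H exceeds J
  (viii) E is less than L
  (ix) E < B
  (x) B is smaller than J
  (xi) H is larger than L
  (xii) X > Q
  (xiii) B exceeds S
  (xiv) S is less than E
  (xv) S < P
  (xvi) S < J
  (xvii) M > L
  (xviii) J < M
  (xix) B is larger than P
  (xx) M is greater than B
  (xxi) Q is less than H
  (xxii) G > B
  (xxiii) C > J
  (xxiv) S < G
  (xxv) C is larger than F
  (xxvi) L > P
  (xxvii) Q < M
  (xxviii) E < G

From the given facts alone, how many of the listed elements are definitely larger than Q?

From Q the given relations immediately reach X, B, L, H, M.
From those, J, G — 7 in total.
From those, C — 8 in total.
No other element is forced above Q by the given relations, so the count is 8.

8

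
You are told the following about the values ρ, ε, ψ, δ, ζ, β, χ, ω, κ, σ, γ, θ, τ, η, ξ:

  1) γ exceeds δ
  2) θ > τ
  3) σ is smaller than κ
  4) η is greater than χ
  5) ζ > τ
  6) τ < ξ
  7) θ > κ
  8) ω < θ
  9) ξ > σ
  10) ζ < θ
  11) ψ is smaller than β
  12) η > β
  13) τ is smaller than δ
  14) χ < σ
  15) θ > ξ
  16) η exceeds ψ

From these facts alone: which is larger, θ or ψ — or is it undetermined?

undetermined

Following every chain through ψ: above ψ we get β, η.
θ is not reached, and no chain runs the other way from θ to ψ.
So the given relations leave the order of ψ and θ undetermined.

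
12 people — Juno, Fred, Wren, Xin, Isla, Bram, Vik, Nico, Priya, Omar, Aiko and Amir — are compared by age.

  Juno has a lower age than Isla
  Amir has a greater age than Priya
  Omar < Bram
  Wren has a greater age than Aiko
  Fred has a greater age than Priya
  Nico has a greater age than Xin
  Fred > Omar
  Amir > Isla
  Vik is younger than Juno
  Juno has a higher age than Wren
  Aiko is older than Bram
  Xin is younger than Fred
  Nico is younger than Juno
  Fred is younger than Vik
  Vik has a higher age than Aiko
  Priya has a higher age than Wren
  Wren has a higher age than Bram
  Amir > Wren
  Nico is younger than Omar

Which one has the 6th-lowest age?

Wren

Piecing the relations together gives one ordering: Xin < Nico < Omar < Bram < Aiko < Wren < Priya < Fred < Vik < Juno < Isla < Amir.
The 6th smallest is Wren.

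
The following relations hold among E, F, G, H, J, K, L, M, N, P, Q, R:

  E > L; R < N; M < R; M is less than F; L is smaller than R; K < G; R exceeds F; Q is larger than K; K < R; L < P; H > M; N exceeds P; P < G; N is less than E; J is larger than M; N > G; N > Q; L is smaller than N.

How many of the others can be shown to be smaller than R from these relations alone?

4

From R the given relations immediately reach K, M, L, F.
Nothing else is reachable below R; 4 in all.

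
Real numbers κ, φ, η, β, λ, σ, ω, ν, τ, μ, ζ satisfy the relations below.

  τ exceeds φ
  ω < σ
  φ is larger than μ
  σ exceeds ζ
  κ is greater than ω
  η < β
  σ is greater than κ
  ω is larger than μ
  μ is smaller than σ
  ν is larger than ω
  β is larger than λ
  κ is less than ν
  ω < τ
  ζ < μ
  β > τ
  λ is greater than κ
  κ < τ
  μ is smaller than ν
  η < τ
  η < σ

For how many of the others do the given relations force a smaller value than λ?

4

From λ the given relations immediately reach κ.
From those, ω — 2 in total.
From those, μ — 3 in total.
From those, ζ — 4 in total.
No other element is forced below λ by the given relations, so the count is 4.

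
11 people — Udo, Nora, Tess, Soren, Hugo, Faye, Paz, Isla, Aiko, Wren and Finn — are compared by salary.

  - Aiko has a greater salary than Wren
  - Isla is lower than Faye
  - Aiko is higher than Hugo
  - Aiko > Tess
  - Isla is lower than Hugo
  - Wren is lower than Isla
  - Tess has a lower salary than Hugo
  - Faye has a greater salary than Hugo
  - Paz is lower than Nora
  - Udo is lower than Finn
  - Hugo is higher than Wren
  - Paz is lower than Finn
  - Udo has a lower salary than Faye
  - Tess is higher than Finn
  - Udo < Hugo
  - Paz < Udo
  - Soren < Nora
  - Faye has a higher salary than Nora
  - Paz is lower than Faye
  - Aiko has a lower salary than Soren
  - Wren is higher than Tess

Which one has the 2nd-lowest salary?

Udo

Piecing the relations together gives one ordering: Paz < Udo < Finn < Tess < Wren < Isla < Hugo < Aiko < Soren < Nora < Faye.
The 2nd smallest is Udo.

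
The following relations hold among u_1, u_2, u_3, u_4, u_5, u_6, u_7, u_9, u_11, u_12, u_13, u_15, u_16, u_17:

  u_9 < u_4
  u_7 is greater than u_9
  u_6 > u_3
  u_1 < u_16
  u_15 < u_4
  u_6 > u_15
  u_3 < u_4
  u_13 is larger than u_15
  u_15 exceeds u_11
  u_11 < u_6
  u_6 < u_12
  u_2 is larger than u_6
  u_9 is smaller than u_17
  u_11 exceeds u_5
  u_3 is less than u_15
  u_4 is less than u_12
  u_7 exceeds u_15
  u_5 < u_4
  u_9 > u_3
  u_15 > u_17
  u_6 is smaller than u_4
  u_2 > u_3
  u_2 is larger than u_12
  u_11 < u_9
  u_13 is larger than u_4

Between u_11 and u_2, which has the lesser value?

u_11

Link the given pairs in sequence: u_11 < u_9; u_9 < u_17; u_17 < u_15; u_15 < u_6; u_6 < u_4; u_4 < u_12; u_12 < u_2.
Together: u_11 < u_9 < u_17 < u_15 < u_6 < u_4 < u_12 < u_2.
So u_11 < u_2; u_11 is the smaller of the two.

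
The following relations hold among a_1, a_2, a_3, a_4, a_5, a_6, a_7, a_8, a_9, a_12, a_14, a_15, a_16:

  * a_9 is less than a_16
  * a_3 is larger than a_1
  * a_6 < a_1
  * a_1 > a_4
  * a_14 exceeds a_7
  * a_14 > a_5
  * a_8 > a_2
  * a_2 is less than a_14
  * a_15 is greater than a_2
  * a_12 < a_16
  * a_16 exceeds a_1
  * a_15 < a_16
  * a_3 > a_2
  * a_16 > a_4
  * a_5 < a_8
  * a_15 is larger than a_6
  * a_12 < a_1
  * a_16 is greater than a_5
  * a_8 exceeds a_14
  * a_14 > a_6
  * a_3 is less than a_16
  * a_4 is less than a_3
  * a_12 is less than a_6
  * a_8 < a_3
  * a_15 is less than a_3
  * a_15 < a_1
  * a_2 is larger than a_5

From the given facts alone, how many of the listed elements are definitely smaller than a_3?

From a_3 the given relations immediately reach a_4, a_2, a_15, a_8, a_1.
From those, a_5, a_12, a_6, a_14 — 9 in total.
From those, a_7 — 10 in total.
No other element is forced below a_3 by the given relations, so the count is 10.

10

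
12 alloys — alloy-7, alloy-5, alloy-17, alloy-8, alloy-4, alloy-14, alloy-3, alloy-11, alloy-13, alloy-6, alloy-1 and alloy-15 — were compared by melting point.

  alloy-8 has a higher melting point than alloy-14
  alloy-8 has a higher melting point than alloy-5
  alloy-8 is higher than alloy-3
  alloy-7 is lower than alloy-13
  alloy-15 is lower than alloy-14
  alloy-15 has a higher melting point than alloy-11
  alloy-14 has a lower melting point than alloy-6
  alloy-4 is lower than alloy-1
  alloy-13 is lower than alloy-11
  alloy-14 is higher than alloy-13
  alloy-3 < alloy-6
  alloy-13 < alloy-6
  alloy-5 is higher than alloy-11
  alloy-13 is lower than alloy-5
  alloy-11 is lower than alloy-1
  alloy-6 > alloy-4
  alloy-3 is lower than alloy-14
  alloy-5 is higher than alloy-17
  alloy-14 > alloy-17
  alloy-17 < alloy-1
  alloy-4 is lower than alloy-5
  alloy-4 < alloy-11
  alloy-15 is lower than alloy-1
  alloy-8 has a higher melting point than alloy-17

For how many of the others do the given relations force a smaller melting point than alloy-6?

8

Directly below alloy-6: alloy-13, alloy-4, alloy-3, alloy-14.
One step further: alloy-7, alloy-17, alloy-15 (7 so far).
One step further: alloy-11 (8 so far).
No other element is forced below alloy-6 by the given relations, so the count is 8.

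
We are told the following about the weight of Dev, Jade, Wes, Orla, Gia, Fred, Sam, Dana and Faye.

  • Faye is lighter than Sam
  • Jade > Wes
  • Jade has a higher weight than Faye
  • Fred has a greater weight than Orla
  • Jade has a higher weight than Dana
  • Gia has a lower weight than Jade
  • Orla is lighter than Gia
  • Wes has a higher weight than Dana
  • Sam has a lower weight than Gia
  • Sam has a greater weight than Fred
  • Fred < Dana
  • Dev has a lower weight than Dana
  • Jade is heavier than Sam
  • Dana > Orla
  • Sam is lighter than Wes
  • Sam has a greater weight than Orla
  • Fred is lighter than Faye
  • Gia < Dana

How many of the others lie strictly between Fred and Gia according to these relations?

The relations place Fred below Gia. An element lies strictly between them when it is forced above Fred and also forced below Gia.
Above Fred: {Faye, Sam, Dana, Wes, Jade}. Below Gia: {Orla, Faye, Sam}.
Intersection: {Faye, Sam} — 2.

2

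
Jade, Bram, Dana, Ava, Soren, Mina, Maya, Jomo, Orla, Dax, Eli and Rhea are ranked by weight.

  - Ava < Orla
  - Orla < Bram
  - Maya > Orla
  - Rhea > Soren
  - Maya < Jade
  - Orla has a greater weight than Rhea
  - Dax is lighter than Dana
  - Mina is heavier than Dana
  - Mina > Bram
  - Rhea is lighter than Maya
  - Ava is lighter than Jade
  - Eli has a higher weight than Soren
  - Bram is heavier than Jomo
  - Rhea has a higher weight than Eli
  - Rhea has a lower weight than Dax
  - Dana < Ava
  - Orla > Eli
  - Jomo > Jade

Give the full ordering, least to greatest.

Each adjacent pair is fixed by a given relation: Soren < Eli; Eli < Rhea; Rhea < Dax; Dax < Dana; Dana < Ava; Ava < Orla; Orla < Maya; Maya < Jade; Jade < Jomo; Jomo < Bram; Bram < Mina. Chaining them end to end gives the full order.

Soren < Eli < Rhea < Dax < Dana < Ava < Orla < Maya < Jade < Jomo < Bram < Mina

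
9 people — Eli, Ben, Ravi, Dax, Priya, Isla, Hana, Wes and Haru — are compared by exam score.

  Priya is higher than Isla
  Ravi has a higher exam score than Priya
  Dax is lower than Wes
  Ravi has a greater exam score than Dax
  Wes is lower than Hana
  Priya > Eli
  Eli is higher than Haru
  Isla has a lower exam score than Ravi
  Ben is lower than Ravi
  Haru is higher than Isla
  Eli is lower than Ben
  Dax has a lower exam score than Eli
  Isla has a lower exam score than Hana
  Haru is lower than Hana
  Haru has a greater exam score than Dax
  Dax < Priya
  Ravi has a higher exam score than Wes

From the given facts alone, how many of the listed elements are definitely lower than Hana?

4

The elements the relations force below Hana are Isla, Dax, Haru, Wes — no chain reaches any other.
That is 4.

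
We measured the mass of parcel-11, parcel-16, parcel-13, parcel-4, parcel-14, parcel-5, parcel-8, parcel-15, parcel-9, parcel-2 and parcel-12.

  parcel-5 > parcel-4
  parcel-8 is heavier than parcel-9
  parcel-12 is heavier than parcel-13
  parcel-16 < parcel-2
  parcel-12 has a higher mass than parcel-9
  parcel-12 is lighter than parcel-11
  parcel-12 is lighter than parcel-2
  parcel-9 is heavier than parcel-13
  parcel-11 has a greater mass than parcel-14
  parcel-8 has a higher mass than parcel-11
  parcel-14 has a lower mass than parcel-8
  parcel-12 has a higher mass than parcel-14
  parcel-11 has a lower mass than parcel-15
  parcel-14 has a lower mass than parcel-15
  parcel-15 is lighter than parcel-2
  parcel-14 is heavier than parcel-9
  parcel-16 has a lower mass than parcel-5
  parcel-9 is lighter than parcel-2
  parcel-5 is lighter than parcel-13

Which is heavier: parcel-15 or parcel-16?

Following the relations from parcel-16: parcel-16 < parcel-5 < parcel-13 < parcel-9 < parcel-12 < parcel-11 < parcel-15.
So parcel-16 < parcel-15; parcel-15 is the heavier of the two.

parcel-15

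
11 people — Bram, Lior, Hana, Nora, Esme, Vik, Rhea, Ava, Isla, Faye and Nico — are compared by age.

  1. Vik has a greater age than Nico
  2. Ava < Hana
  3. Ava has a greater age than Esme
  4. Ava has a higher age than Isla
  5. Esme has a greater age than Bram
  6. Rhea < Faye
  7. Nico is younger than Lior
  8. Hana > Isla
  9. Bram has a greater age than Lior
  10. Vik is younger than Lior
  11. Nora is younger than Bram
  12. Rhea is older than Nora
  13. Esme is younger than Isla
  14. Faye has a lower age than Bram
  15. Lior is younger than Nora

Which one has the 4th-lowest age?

Nora

The consecutive relations fix a unique order: Nico < Vik < Lior < Nora < Rhea < Faye < Bram < Esme < Isla < Ava < Hana.
Counting 4 from the smallest end gives Nora.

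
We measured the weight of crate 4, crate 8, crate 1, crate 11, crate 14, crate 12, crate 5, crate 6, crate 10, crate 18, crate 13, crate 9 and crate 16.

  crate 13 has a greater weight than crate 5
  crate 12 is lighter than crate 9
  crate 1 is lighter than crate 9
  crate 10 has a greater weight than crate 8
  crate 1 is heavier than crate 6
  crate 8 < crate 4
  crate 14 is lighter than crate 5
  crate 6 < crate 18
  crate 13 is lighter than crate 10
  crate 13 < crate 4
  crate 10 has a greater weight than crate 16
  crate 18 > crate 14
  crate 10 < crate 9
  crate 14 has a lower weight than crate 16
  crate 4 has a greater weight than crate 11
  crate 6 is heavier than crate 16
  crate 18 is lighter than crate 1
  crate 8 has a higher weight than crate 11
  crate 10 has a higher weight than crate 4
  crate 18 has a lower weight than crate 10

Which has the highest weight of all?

Chaining downward from crate 9: directly below it, crate 12, crate 1, crate 10; then crate 13, crate 16, crate 8, crate 6, crate 18, crate 4; then crate 14, crate 5, crate 11.
That covers every other element, and nothing is given above crate 9, so crate 9 is the highest weight.

crate 9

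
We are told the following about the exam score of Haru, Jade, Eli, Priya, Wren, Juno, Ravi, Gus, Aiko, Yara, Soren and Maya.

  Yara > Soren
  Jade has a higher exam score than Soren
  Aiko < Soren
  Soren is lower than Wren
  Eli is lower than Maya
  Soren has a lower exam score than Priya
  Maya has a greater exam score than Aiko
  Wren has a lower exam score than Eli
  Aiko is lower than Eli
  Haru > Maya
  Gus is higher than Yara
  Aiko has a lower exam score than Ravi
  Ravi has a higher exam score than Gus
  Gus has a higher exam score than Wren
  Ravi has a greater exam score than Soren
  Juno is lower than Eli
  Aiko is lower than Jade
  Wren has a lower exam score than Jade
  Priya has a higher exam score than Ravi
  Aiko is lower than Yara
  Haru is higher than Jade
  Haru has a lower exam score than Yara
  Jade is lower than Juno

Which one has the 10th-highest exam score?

Wren

Piecing the relations together gives one ordering: Aiko < Soren < Wren < Jade < Juno < Eli < Maya < Haru < Yara < Gus < Ravi < Priya.
The 10th largest is Wren.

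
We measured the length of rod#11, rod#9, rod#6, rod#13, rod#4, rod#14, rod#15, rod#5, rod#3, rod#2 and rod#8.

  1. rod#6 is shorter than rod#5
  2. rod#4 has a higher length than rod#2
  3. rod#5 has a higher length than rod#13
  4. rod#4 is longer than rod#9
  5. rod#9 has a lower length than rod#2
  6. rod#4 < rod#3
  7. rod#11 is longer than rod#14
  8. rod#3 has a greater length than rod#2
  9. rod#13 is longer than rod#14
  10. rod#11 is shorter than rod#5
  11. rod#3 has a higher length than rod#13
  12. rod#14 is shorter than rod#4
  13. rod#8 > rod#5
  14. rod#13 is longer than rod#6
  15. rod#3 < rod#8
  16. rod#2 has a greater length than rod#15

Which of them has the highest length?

rod#8

rod#15 is not greatest since rod#15 < rod#2; rod#6 is not greatest since rod#6 < rod#5; rod#14 is not greatest since rod#14 < rod#11; rod#13 is not greatest since rod#13 < rod#3; rod#11 is not greatest since rod#11 < rod#5; rod#5 is not greatest since rod#5 < rod#8; rod#9 is not greatest since rod#9 < rod#4; rod#2 is not greatest since rod#2 < rod#3; rod#4 is not greatest since rod#4 < rod#3; rod#3 is not greatest since rod#3 < rod#8.
Only rod#8 has nothing above it, so rod#8 is the highest length.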